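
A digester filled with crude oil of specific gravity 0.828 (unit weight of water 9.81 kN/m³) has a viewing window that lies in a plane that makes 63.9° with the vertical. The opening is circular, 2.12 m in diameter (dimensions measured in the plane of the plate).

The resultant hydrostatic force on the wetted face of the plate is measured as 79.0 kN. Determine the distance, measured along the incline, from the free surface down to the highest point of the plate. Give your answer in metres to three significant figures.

γ = 0.828 × 9.81 = 8.12268 kN/m³.
A = π(1.06)² = 3.52989 m².
From F = γ·h_c·A, the centroid depth is h_c = 79.0/(8.12268 × 3.52989) = 2.75529 m.
The plate makes 63.9° with the vertical, i.e. θ = 90° − 63.9° = 26.1° to the horizontal. Measuring y along the incline from the free-surface line, vertical depth h = y·sinθ with sinθ = 0.439939.
Along the incline, y_c = h_c/sinθ = 2.75529/0.439939 = 6.26289 m.
The centroid is at the centre, 1.06 m below the top of the plate, so the highest point sits at y_top = 6.26289 − 1.06 = 5.20289 m along the incline.

y_top ≈ 5.20 m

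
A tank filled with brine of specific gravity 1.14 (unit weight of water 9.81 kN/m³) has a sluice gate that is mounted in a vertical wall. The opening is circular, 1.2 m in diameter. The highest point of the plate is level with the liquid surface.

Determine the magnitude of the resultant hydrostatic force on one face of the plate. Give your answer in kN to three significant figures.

γ = 1.14 × 9.81 = 11.1834 kN/m³.
The centroid is at the centre, 0.6 m below the top of the plate, so the centroid depth is h_c = 0.6 m.
A = π(0.6)² = 1.13097 m².
Resultant F = γ·h_c·A = 11.1834 × 0.6 × 1.13097 = 7.58885 kN.

F ≈ 7.59 kN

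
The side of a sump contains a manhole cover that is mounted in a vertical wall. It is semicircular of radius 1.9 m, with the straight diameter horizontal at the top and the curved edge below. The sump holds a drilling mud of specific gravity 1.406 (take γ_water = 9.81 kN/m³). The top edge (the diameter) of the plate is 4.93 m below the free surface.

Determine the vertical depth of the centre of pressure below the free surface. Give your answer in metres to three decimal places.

γ = 1.406 × 9.81 = 13.79286 kN/m³.
The centroid of a semicircle lies 4r/(3π) = 0.806385 m from the diameter, here below the top edge, so the centroid depth is h_c = 4.93 + 0.806385 = 5.73638 m.
A = πr²/2 = π × 1.9²/2 = 5.67057 m².
Resultant F = γ·h_c·A = 13.79286 × 5.73638 × 5.67057 = 448.662 kN.
I_c = (π/8 − 8/(9π))·r⁴ = 0.109757 × 1.9⁴ = 1.43036 m⁴.
Centre of pressure: y_p = y_c + I_c/(y_c·A) = 5.73638 + 1.43036/(5.73638 × 5.67057) = 5.73638 + 0.0439725 = 5.78035 m along the plane.

h_p = 5.780 m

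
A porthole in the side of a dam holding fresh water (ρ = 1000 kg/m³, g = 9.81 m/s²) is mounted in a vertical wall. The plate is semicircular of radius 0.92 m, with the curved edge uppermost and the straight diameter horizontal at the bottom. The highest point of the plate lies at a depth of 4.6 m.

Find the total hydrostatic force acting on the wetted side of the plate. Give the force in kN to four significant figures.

F ≈ 66.90 kN

γ = ρg = 1000 × 9.81 = 9810 N/m³ = 9.81 kN/m³.
The centroid lies 4r/(3π) = 0.39046 m above the diameter, so r − 4r/(3π) = 0.92 − 0.39046 = 0.52954 m below the topmost point, so the centroid depth is h_c = 4.6 + 0.52954 = 5.12954 m.
A = πr²/2 = π × 0.92²/2 = 1.32952 m².
Resultant F = γ·h_c·A = 9.81 × 5.12954 × 1.32952 = 66.9025 kN.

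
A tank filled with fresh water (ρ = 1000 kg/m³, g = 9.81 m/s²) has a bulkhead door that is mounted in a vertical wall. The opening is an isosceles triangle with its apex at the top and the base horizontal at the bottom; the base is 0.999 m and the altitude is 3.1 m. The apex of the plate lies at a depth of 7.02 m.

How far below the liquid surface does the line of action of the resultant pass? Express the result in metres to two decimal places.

γ = ρg = 1000 × 9.81 = 9810 N/m³ = 9.81 kN/m³.
With the apex up, the centroid sits 2h/3 = 2 × 3.1/3 = 2.06667 m below the apex, so the centroid depth is h_c = 7.02 + 2.06667 = 9.08667 m.
A = ½ × 0.999 × 3.1 = 1.54845 m².
Resultant F = γ·h_c·A = 9.81 × 9.08667 × 1.54845 = 138.029 kN.
I_c = b·h³/36 = 0.999 × 3.1³/36 = 0.8267 m⁴.
Centre of pressure: y_p = y_c + I_c/(y_c·A) = 9.08667 + 0.8267/(9.08667 × 1.54845) = 9.08667 + 0.0587552 = 9.14543 m along the plane.

h_p = 9.15 m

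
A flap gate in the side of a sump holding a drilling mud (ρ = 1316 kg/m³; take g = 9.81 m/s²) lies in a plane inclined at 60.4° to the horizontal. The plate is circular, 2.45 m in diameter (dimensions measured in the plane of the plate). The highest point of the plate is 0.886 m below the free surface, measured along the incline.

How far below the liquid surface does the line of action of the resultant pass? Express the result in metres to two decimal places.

h_p = 1.99 m

γ = ρg = 1316 × 9.81 / 1000 = 12.90996 kN/m³.
Let θ = 60.4° be the plate's angle to the horizontal; measure y along the incline from where the plane meets the free surface. Vertical depth h = y·sinθ with sinθ = 0.869495.
The centroid is at the centre, 1.225 m below the top of the plate, so y_c = 0.886 + 1.225 = 2.111 m and h_c = 2.111 × 0.869495 = 1.8355 m.
A = π(1.225)² = 4.71435 m².
Resultant F = γ·h_c·A = 12.90996 × 1.8355 × 4.71435 = 111.712 kN.
I_c = πr⁴/4 = π × 1.225⁴/4 = 1.76862 m⁴.
Centre of pressure: y_p = y_c + I_c/(y_c·A) = 2.111 + 1.76862/(2.111 × 4.71435) = 2.111 + 0.177715 = 2.28872 m along the plane.
Vertically, h_p = y_p·sinθ = 2.28872 × 0.869495 = 1.99003 m.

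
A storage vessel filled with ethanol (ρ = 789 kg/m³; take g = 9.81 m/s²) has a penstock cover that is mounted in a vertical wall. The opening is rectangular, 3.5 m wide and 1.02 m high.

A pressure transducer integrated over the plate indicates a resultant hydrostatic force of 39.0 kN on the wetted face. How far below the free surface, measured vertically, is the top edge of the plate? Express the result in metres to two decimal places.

γ = ρg = 789 × 9.81 / 1000 = 7.74009 kN/m³.
A = 3.5 × 1.02 = 3.57 m².
From F = γ·h_c·A, the centroid depth is h_c = 39.0/(7.74009 × 3.57) = 1.4114 m.
The centroid lies 1.02/2 = 0.51 m below the top edge, so the top edge sits at h_top = 1.4114 − 0.51 = 0.9014 m below the surface.

d_top ≈ 0.90 m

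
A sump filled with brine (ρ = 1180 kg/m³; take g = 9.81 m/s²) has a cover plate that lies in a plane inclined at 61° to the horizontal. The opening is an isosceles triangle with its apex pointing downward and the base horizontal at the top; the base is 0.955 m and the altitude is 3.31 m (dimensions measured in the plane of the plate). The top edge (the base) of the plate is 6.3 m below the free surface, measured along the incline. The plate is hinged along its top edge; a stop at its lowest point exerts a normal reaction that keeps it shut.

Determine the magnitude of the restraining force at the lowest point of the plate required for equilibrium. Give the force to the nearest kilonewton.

γ = ρg = 1180 × 9.81 / 1000 = 11.5758 kN/m³.
Let θ = 61° be the plate's angle to the horizontal; measure y along the incline from where the plane meets the free surface. Vertical depth h = y·sinθ with sinθ = 0.874620.
With the apex down, the centroid sits h/3 = 3.31/3 = 1.10333 m below the base (the top edge), so y_c = 6.3 + 1.10333 = 7.40333 m and h_c = 7.40333 × 0.874620 = 6.4751 m.
A = ½ × 0.955 × 3.31 = 1.58052 m².
Resultant F = γ·h_c·A = 11.5758 × 6.4751 × 1.58052 = 118.467 kN.
I_c = b·h³/36 = 0.955 × 3.31³/36 = 0.962022 m⁴.
Centre of pressure: y_p = y_c + I_c/(y_c·A) = 7.40333 + 0.962022/(7.40333 × 1.58052) = 7.40333 + 0.0822163 = 7.48555 m along the plane.
The resultant acts 1.10333 + 0.0822163 = 1.18555 m (along the plate) below the hinge at the top edge, so the moment about the hinge is M = F × 1.18555 = 118.467 × 1.18555 = 140.449 kN·m.
A normal force at the bottom, 3.31 m from the hinge, must supply this moment: P = 140.449/3.31 = 42.4317 kN.

P ≈ 42 kN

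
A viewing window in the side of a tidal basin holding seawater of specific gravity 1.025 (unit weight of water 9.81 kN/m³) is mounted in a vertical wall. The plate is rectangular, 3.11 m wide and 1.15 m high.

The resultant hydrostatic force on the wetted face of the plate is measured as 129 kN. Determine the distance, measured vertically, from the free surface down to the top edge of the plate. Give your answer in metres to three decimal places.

γ = 1.025 × 9.81 = 10.05525 kN/m³.
A = 3.11 × 1.15 = 3.5765 m².
From F = γ·h_c·A, the centroid depth is h_c = 129/(10.05525 × 3.5765) = 3.58706 m.
The centroid lies 1.15/2 = 0.575 m below the top edge, so the top edge sits at h_top = 3.58706 − 0.575 = 3.01206 m below the surface.

d_top ≈ 3.012 m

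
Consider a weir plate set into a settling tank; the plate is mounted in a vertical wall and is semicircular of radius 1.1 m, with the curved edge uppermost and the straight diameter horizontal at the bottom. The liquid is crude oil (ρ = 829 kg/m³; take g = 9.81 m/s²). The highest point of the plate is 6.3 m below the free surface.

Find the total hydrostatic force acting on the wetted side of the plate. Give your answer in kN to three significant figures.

F ≈ 107 kN

γ = ρg = 829 × 9.81 / 1000 = 8.13249 kN/m³.
The centroid lies 4r/(3π) = 0.466854 m above the diameter, so r − 4r/(3π) = 1.1 − 0.466854 = 0.633146 m below the topmost point, so the centroid depth is h_c = 6.3 + 0.633146 = 6.93315 m.
A = πr²/2 = π × 1.1²/2 = 1.90066 m².
Resultant F = γ·h_c·A = 8.13249 × 6.93315 × 1.90066 = 107.166 kN.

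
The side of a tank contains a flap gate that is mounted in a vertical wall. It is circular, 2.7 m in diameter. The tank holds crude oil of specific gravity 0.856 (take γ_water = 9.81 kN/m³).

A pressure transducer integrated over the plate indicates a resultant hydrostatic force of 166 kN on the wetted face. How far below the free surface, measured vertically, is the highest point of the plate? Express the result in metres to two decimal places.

γ = 0.856 × 9.81 = 8.39736 kN/m³.
A = π(1.35)² = 5.72555 m².
From F = γ·h_c·A, the centroid depth is h_c = 166/(8.39736 × 5.72555) = 3.45261 m.
The centroid is at the centre, 1.35 m below the top of the plate, so the highest point sits at h_top = 3.45261 − 1.35 = 2.10261 m below the surface.

d_top ≈ 2.10 m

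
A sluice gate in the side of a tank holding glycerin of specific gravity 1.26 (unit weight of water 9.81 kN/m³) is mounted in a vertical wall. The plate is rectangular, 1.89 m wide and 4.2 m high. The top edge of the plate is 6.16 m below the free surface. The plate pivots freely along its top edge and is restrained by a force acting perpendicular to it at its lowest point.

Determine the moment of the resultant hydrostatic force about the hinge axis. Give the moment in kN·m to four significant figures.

γ = 1.26 × 9.81 = 12.3606 kN/m³.
The centroid lies 4.2/2 = 2.1 m below the top edge, so the centroid depth is h_c = 6.16 + 2.1 = 8.26 m.
A = 1.89 × 4.2 = 7.938 m².
Resultant F = γ·h_c·A = 12.3606 × 8.26 × 7.938 = 810.458 kN.
I_c = b·h³/12 = 1.89 × 4.2³/12 = 11.6689 m⁴.
Centre of pressure: y_p = y_c + I_c/(y_c·A) = 8.26 + 11.6689/(8.26 × 7.938) = 8.26 + 0.177967 = 8.43797 m along the plane.
The resultant acts 2.1 + 0.177967 = 2.27797 m (along the plate) below the hinge at the top edge, so the moment about the hinge is M = F × 2.27797 = 810.458 × 2.27797 = 1846.2 kN·m.

M ≈ 1846 kN·m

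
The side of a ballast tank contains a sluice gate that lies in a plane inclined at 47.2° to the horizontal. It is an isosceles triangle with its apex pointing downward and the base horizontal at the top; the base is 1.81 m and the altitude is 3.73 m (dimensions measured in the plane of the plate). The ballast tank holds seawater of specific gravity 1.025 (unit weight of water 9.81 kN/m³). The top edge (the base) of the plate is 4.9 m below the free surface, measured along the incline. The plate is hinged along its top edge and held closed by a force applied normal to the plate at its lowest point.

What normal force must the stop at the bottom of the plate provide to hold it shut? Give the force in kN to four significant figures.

γ = 1.025 × 9.81 = 10.05525 kN/m³.
Let θ = 47.2° be the plate's angle to the horizontal; measure y along the incline from where the plane meets the free surface. Vertical depth h = y·sinθ with sinθ = 0.733730.
With the apex down, the centroid sits h/3 = 3.73/3 = 1.24333 m below the base (the top edge), so y_c = 4.9 + 1.24333 = 6.14333 m and h_c = 6.14333 × 0.733730 = 4.50755 m.
A = ½ × 1.81 × 3.73 = 3.37565 m².
Resultant F = γ·h_c·A = 10.05525 × 4.50755 × 3.37565 = 153 kN.
I_c = b·h³/36 = 1.81 × 3.73³/36 = 2.60917 m⁴.
Centre of pressure: y_p = y_c + I_c/(y_c·A) = 6.14333 + 2.60917/(6.14333 × 3.37565) = 6.14333 + 0.125818 = 6.26915 m along the plane.
The resultant acts 1.24333 + 0.125818 = 1.36915 m (along the plate) below the hinge at the top edge, so the moment about the hinge is M = F × 1.36915 = 153 × 1.36915 = 209.48 kN·m.
A normal force at the bottom, 3.73 m from the hinge, must supply this moment: P = 209.48/3.73 = 56.1609 kN.

P ≈ 56.16 kN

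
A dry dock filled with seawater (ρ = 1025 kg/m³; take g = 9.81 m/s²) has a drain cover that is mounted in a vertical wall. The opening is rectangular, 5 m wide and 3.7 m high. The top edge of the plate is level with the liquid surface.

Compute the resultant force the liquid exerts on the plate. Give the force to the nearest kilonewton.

F ≈ 344 kN

γ = ρg = 1025 × 9.81 / 1000 = 10.05525 kN/m³.
The centroid lies 3.7/2 = 1.85 m below the top edge, so the centroid depth is h_c = 1.85 m.
A = 5 × 3.7 = 18.5 m².
Resultant F = γ·h_c·A = 10.05525 × 1.85 × 18.5 = 344.141 kN.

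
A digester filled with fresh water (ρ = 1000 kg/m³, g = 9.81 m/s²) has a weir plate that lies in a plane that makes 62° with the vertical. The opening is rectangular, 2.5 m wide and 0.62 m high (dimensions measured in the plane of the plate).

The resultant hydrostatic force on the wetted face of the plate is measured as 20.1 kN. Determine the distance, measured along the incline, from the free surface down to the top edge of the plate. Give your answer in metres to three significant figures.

y_top ≈ 2.51 m

γ = ρg = 1000 × 9.81 = 9810 N/m³ = 9.81 kN/m³.
A = 2.5 × 0.62 = 1.55 m².
From F = γ·h_c·A, the centroid depth is h_c = 20.1/(9.81 × 1.55) = 1.32189 m.
The plate makes 62° with the vertical, i.e. θ = 90° − 62° = 28° to the horizontal. Measuring y along the incline from the free-surface line, vertical depth h = y·sinθ with sinθ = 0.469472.
Along the incline, y_c = h_c/sinθ = 1.32189/0.469472 = 2.8157 m.
The centroid lies 0.62/2 = 0.31 m below the top edge, so the top edge sits at y_top = 2.8157 − 0.31 = 2.5057 m along the incline.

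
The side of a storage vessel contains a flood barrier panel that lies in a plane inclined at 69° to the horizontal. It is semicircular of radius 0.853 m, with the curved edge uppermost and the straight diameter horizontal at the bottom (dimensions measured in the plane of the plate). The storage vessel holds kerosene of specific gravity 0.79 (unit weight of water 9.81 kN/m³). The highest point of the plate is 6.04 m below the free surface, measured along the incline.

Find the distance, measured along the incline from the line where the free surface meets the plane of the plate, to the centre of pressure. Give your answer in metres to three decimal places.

γ = 0.79 × 9.81 = 7.7499 kN/m³.
Let θ = 69° be the plate's angle to the horizontal; measure y along the incline from where the plane meets the free surface. Vertical depth h = y·sinθ with sinθ = 0.933580.
The centroid lies 4r/(3π) = 0.362024 m above the diameter, so r − 4r/(3π) = 0.853 − 0.362024 = 0.490976 m below the topmost point, so y_c = 6.04 + 0.490976 = 6.53098 m and h_c = 6.53098 × 0.933580 = 6.09719 m.
A = πr²/2 = π × 0.853²/2 = 1.14293 m².
Resultant F = γ·h_c·A = 7.7499 × 6.09719 × 1.14293 = 54.0064 kN.
I_c = (π/8 − 8/(9π))·r⁴ = 0.109757 × 0.853⁴ = 0.058107 m⁴.
Centre of pressure: y_p = y_c + I_c/(y_c·A) = 6.53098 + 0.058107/(6.53098 × 1.14293) = 6.53098 + 0.0077845 = 6.53876 m along the plane.

y_p = 6.539 m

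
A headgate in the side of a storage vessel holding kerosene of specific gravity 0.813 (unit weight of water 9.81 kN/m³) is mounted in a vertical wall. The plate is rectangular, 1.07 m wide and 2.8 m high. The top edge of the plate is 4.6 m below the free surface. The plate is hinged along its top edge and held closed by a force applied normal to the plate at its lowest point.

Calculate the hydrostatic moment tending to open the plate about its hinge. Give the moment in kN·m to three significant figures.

M ≈ 216 kN·m

γ = 0.813 × 9.81 = 7.97553 kN/m³.
The centroid lies 2.8/2 = 1.4 m below the top edge, so the centroid depth is h_c = 4.6 + 1.4 = 6 m.
A = 1.07 × 2.8 = 2.996 m².
Resultant F = γ·h_c·A = 7.97553 × 6 × 2.996 = 143.368 kN.
I_c = b·h³/12 = 1.07 × 2.8³/12 = 1.95739 m⁴.
Centre of pressure: y_p = y_c + I_c/(y_c·A) = 6 + 1.95739/(6 × 2.996) = 6 + 0.108889 = 6.10889 m along the plane.
The resultant acts 1.4 + 0.108889 = 1.50889 m (along the plate) below the hinge at the top edge, so the moment about the hinge is M = F × 1.50889 = 143.368 × 1.50889 = 216.327 kN·m.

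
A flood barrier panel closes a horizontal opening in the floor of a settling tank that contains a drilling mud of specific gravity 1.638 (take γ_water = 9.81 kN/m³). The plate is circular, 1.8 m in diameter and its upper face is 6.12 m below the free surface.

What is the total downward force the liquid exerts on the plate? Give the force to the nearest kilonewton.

γ = 1.638 × 9.81 = 16.06878 kN/m³.
The plate is horizontal, so pressure is uniform at p = γ·h = 16.06878 × 6.12 = 98.3409 kN/m².
A = π(0.9)² = 2.54469 m².
F = p·A = 98.3409 × 2.54469 = 250.247 kN.

F ≈ 250 kN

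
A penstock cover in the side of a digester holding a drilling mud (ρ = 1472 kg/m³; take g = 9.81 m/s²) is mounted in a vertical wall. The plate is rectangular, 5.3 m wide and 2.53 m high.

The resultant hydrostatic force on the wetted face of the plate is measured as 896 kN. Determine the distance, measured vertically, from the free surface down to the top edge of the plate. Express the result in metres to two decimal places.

γ = ρg = 1472 × 9.81 / 1000 = 14.44032 kN/m³.
A = 5.3 × 2.53 = 13.409 m².
From F = γ·h_c·A, the centroid depth is h_c = 896/(14.44032 × 13.409) = 4.62738 m.
The centroid lies 2.53/2 = 1.265 m below the top edge, so the top edge sits at h_top = 4.62738 − 1.265 = 3.36238 m below the surface.

d_top ≈ 3.36 m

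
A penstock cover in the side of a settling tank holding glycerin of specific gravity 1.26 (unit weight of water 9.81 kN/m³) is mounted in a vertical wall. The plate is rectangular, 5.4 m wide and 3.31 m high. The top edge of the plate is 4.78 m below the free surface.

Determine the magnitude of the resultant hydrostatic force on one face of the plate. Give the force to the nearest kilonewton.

γ = 1.26 × 9.81 = 12.3606 kN/m³.
The centroid lies 3.31/2 = 1.655 m below the top edge, so the centroid depth is h_c = 4.78 + 1.655 = 6.435 m.
A = 5.4 × 3.31 = 17.874 m².
Resultant F = γ·h_c·A = 12.3606 × 6.435 × 17.874 = 1421.71 kN.

F ≈ 1422 kN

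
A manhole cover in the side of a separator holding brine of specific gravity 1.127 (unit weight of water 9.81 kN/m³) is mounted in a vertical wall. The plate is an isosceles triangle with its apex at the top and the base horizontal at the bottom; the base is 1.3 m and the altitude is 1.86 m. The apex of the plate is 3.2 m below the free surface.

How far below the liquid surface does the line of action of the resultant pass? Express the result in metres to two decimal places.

h_p = 4.48 m

γ = 1.127 × 9.81 = 11.05587 kN/m³.
With the apex up, the centroid sits 2h/3 = 2 × 1.86/3 = 1.24 m below the apex, so the centroid depth is h_c = 3.2 + 1.24 = 4.44 m.
A = ½ × 1.3 × 1.86 = 1.209 m².
Resultant F = γ·h_c·A = 11.05587 × 4.44 × 1.209 = 59.3475 kN.
I_c = b·h³/36 = 1.3 × 1.86³/36 = 0.23237 m⁴.
Centre of pressure: y_p = y_c + I_c/(y_c·A) = 4.44 + 0.23237/(4.44 × 1.209) = 4.44 + 0.0432883 = 4.48329 m along the plane.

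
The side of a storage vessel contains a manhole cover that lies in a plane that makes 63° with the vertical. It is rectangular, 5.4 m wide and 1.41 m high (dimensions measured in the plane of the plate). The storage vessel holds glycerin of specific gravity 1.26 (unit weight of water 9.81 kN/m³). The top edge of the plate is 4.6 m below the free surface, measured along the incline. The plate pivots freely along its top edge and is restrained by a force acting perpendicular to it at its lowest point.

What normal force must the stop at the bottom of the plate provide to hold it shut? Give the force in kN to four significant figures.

γ = 1.26 × 9.81 = 12.3606 kN/m³.
The plate makes 63° with the vertical, i.e. θ = 90° − 63° = 27° to the horizontal. Measuring y along the incline from the free-surface line, vertical depth h = y·sinθ with sinθ = 0.453990.
The centroid lies 1.41/2 = 0.705 m below the top edge, so y_c = 4.6 + 0.705 = 5.305 m and h_c = 5.305 × 0.453990 = 2.40842 m.
A = 5.4 × 1.41 = 7.614 m².
Resultant F = γ·h_c·A = 12.3606 × 2.40842 × 7.614 = 226.665 kN.
I_c = b·h³/12 = 5.4 × 1.41³/12 = 1.26145 m⁴.
Centre of pressure: y_p = y_c + I_c/(y_c·A) = 5.305 + 1.26145/(5.305 × 7.614) = 5.305 + 0.03123 = 5.33623 m along the plane.
The resultant acts 0.705 + 0.03123 = 0.73623 m (along the plate) below the hinge at the top edge, so the moment about the hinge is M = F × 0.73623 = 226.665 × 0.73623 = 166.878 kN·m.
A normal force at the bottom, 1.41 m from the hinge, must supply this moment: P = 166.878/1.41 = 118.353 kN.

P ≈ 118.4 kN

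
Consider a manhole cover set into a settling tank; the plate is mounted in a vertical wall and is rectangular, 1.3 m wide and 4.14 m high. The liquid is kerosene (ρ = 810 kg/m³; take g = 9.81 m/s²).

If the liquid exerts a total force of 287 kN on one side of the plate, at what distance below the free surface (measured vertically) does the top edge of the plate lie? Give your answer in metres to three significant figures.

d_top ≈ 4.64 m

γ = ρg = 810 × 9.81 / 1000 = 7.9461 kN/m³.
A = 1.3 × 4.14 = 5.382 m².
From F = γ·h_c·A, the centroid depth is h_c = 287/(7.9461 × 5.382) = 6.71095 m.
The centroid lies 4.14/2 = 2.07 m below the top edge, so the top edge sits at h_top = 6.71095 − 2.07 = 4.64095 m below the surface.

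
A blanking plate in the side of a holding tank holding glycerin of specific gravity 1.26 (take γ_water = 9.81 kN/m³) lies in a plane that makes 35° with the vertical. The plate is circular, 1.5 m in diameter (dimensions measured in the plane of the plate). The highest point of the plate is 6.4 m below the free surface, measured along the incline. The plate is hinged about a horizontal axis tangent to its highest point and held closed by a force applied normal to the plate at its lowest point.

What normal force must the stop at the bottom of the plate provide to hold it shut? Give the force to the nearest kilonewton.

γ = 1.26 × 9.81 = 12.3606 kN/m³.
The plate makes 35° with the vertical, i.e. θ = 90° − 35° = 55° to the horizontal. Measuring y along the incline from the free-surface line, vertical depth h = y·sinθ with sinθ = 0.819152.
The centroid is at the centre, 0.75 m below the top of the plate, so y_c = 6.4 + 0.75 = 7.15 m and h_c = 7.15 × 0.819152 = 5.85694 m.
A = π(0.75)² = 1.76715 m².
Resultant F = γ·h_c·A = 12.3606 × 5.85694 × 1.76715 = 127.933 kN.
I_c = πr⁴/4 = π × 0.75⁴/4 = 0.248505 m⁴.
Centre of pressure: y_p = y_c + I_c/(y_c·A) = 7.15 + 0.248505/(7.15 × 1.76715) = 7.15 + 0.0196678 = 7.16967 m along the plane.
The resultant acts 0.75 + 0.0196678 = 0.769668 m (along the plate) below the hinge at the top edge, so the moment about the hinge is M = F × 0.769668 = 127.933 × 0.769668 = 98.4659 kN·m.
A normal force at the bottom, 1.5 m from the hinge, must supply this moment: P = 98.4659/1.5 = 65.6439 kN.

P ≈ 66 kN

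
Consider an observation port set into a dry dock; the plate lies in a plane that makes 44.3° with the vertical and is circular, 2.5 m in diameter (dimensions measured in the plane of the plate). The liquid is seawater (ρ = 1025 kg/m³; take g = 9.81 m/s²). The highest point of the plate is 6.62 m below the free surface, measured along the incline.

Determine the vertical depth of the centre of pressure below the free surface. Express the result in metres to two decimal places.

h_p = 5.67 m

γ = ρg = 1025 × 9.81 / 1000 = 10.05525 kN/m³.
The plate makes 44.3° with the vertical, i.e. θ = 90° − 44.3° = 45.7° to the horizontal. Measuring y along the incline from the free-surface line, vertical depth h = y·sinθ with sinθ = 0.715693.
The centroid is at the centre, 1.25 m below the top of the plate, so y_c = 6.62 + 1.25 = 7.87 m and h_c = 7.87 × 0.715693 = 5.6325 m.
A = π(1.25)² = 4.90874 m².
Resultant F = γ·h_c·A = 10.05525 × 5.6325 × 4.90874 = 278.012 kN.
I_c = πr⁴/4 = π × 1.25⁴/4 = 1.91748 m⁴.
Centre of pressure: y_p = y_c + I_c/(y_c·A) = 7.87 + 1.91748/(7.87 × 4.90874) = 7.87 + 0.0496348 = 7.91963 m along the plane.
Vertically, h_p = y_p·sinθ = 7.91963 × 0.715693 = 5.66802 m.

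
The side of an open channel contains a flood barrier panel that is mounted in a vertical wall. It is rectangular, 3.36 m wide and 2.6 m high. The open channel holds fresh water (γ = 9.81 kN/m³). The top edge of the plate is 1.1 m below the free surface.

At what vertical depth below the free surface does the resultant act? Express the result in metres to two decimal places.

h_p = 2.63 m

γ = 9.81 kN/m³.
The centroid lies 2.6/2 = 1.3 m below the top edge, so the centroid depth is h_c = 1.1 + 1.3 = 2.4 m.
A = 3.36 × 2.6 = 8.736 m².
Resultant F = γ·h_c·A = 9.81 × 2.4 × 8.736 = 205.68 kN.
I_c = b·h³/12 = 3.36 × 2.6³/12 = 4.92128 m⁴.
Centre of pressure: y_p = y_c + I_c/(y_c·A) = 2.4 + 4.92128/(2.4 × 8.736) = 2.4 + 0.234722 = 2.63472 m along the plane.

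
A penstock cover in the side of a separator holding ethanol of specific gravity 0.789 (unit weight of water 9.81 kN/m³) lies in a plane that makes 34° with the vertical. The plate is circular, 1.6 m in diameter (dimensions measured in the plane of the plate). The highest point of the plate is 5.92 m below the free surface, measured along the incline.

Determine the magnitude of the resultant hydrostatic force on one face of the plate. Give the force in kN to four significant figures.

F ≈ 86.70 kN

γ = 0.789 × 9.81 = 7.74009 kN/m³.
The plate makes 34° with the vertical, i.e. θ = 90° − 34° = 56° to the horizontal. Measuring y along the incline from the free-surface line, vertical depth h = y·sinθ with sinθ = 0.829038.
The centroid is at the centre, 0.8 m below the top of the plate, so y_c = 5.92 + 0.8 = 6.72 m and h_c = 6.72 × 0.829038 = 5.57114 m.
A = π(0.8)² = 2.01062 m².
Resultant F = γ·h_c·A = 7.74009 × 5.57114 × 2.01062 = 86.7002 kN.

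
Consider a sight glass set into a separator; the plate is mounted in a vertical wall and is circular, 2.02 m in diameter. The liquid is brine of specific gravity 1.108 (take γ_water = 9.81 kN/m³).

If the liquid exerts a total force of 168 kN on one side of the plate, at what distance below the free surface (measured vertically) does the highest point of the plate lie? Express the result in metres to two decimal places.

γ = 1.108 × 9.81 = 10.86948 kN/m³.
A = π(1.01)² = 3.20474 m².
From F = γ·h_c·A, the centroid depth is h_c = 168/(10.86948 × 3.20474) = 4.82289 m.
The centroid is at the centre, 1.01 m below the top of the plate, so the highest point sits at h_top = 4.82289 − 1.01 = 3.81289 m below the surface.

d_top ≈ 3.81 m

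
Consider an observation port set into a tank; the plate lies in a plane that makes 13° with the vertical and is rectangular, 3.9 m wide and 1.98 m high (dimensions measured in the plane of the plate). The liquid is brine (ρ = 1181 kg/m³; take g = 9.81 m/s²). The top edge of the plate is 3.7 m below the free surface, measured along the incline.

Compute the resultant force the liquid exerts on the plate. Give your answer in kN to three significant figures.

F ≈ 409 kN

γ = ρg = 1181 × 9.81 / 1000 = 11.58561 kN/m³.
The plate makes 13° with the vertical, i.e. θ = 90° − 13° = 77° to the horizontal. Measuring y along the incline from the free-surface line, vertical depth h = y·sinθ with sinθ = 0.974370.
The centroid lies 1.98/2 = 0.99 m below the top edge, so y_c = 3.7 + 0.99 = 4.69 m and h_c = 4.69 × 0.974370 = 4.5698 m.
A = 3.9 × 1.98 = 7.722 m².
Resultant F = γ·h_c·A = 11.58561 × 4.5698 × 7.722 = 408.833 kN.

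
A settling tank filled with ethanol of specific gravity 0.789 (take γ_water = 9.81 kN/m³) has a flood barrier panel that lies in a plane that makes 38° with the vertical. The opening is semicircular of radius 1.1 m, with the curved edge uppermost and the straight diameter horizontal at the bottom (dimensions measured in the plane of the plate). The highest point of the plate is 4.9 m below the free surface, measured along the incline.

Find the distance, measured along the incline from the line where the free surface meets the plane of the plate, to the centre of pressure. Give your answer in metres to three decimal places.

γ = 0.789 × 9.81 = 7.74009 kN/m³.
The plate makes 38° with the vertical, i.e. θ = 90° − 38° = 52° to the horizontal. Measuring y along the incline from the free-surface line, vertical depth h = y·sinθ with sinθ = 0.788011.
The centroid lies 4r/(3π) = 0.466854 m above the diameter, so r − 4r/(3π) = 1.1 − 0.466854 = 0.633146 m below the topmost point, so y_c = 4.9 + 0.633146 = 5.53315 m and h_c = 5.53315 × 0.788011 = 4.36018 m.
A = πr²/2 = π × 1.1²/2 = 1.90066 m².
Resultant F = γ·h_c·A = 7.74009 × 4.36018 × 1.90066 = 64.1438 kN.
I_c = (π/8 − 8/(9π))·r⁴ = 0.109757 × 1.1⁴ = 0.160695 m⁴.
Centre of pressure: y_p = y_c + I_c/(y_c·A) = 5.53315 + 0.160695/(5.53315 × 1.90066) = 5.53315 + 0.0152801 = 5.54843 m along the plane.

y_p = 5.548 m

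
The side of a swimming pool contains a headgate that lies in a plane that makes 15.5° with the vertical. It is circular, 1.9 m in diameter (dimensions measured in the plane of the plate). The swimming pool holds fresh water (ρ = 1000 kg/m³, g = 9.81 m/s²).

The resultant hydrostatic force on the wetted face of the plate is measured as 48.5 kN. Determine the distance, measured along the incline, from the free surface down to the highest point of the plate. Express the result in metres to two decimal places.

y_top ≈ 0.86 m

γ = ρg = 1000 × 9.81 = 9810 N/m³ = 9.81 kN/m³.
A = π(0.95)² = 2.83529 m².
From F = γ·h_c·A, the centroid depth is h_c = 48.5/(9.81 × 2.83529) = 1.74371 m.
The plate makes 15.5° with the vertical, i.e. θ = 90° − 15.5° = 74.5° to the horizontal. Measuring y along the incline from the free-surface line, vertical depth h = y·sinθ with sinθ = 0.963630.
Along the incline, y_c = h_c/sinθ = 1.74371/0.963630 = 1.80952 m.
The centroid is at the centre, 0.95 m below the top of the plate, so the highest point sits at y_top = 1.80952 − 0.95 = 0.85952 m along the incline.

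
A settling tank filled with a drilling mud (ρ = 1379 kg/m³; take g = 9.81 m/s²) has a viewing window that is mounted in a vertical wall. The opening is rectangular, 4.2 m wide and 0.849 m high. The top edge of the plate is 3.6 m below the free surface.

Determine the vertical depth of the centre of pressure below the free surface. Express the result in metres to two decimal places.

h_p = 4.04 m

γ = ρg = 1379 × 9.81 / 1000 = 13.52799 kN/m³.
The centroid lies 0.849/2 = 0.4245 m below the top edge, so the centroid depth is h_c = 3.6 + 0.4245 = 4.0245 m.
A = 4.2 × 0.849 = 3.5658 m².
Resultant F = γ·h_c·A = 13.52799 × 4.0245 × 3.5658 = 194.134 kN.
I_c = b·h³/12 = 4.2 × 0.849³/12 = 0.214186 m⁴.
Centre of pressure: y_p = y_c + I_c/(y_c·A) = 4.0245 + 0.214186/(4.0245 × 3.5658) = 4.0245 + 0.0149253 = 4.03943 m along the plane.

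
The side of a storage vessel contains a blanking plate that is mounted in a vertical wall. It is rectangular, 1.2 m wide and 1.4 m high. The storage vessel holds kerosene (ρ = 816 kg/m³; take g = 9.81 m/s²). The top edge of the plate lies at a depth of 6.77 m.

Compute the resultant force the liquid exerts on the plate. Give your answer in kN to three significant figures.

γ = ρg = 816 × 9.81 / 1000 = 8.00496 kN/m³.
The centroid lies 1.4/2 = 0.7 m below the top edge, so the centroid depth is h_c = 6.77 + 0.7 = 7.47 m.
A = 1.2 × 1.4 = 1.68 m².
Resultant F = γ·h_c·A = 8.00496 × 7.47 × 1.68 = 100.459 kN.

F ≈ 100 kN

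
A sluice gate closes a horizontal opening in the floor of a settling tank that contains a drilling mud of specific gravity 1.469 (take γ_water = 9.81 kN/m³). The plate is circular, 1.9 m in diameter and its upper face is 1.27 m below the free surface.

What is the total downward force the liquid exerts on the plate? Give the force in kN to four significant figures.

F ≈ 51.89 kN

γ = 1.469 × 9.81 = 14.41089 kN/m³.
The plate is horizontal, so pressure is uniform at p = γ·h = 14.41089 × 1.27 = 18.3018 kN/m².
A = π(0.95)² = 2.83529 m².
F = p·A = 18.3018 × 2.83529 = 51.8909 kN.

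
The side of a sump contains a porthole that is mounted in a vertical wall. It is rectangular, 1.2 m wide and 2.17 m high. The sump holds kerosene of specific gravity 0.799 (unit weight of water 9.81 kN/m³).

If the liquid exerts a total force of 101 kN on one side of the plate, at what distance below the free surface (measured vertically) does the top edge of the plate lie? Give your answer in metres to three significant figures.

γ = 0.799 × 9.81 = 7.83819 kN/m³.
A = 1.2 × 2.17 = 2.604 m².
From F = γ·h_c·A, the centroid depth is h_c = 101/(7.83819 × 2.604) = 4.9484 m.
The centroid lies 2.17/2 = 1.085 m below the top edge, so the top edge sits at h_top = 4.9484 − 1.085 = 3.8634 m below the surface.

d_top ≈ 3.86 m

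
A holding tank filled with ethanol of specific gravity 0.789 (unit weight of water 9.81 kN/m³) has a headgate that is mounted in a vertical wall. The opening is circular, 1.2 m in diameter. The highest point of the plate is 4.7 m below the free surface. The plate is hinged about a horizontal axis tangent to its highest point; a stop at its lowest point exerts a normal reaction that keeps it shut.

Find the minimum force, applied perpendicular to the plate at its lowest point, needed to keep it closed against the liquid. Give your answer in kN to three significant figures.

P ≈ 23.9 kN

γ = 0.789 × 9.81 = 7.74009 kN/m³.
The centroid is at the centre, 0.6 m below the top of the plate, so the centroid depth is h_c = 4.7 + 0.6 = 5.3 m.
A = π(0.6)² = 1.13097 m².
Resultant F = γ·h_c·A = 7.74009 × 5.3 × 1.13097 = 46.3952 kN.
I_c = πr⁴/4 = π × 0.6⁴/4 = 0.101788 m⁴.
Centre of pressure: y_p = y_c + I_c/(y_c·A) = 5.3 + 0.101788/(5.3 × 1.13097) = 5.3 + 0.0169812 = 5.31698 m along the plane.
The resultant acts 0.6 + 0.0169812 = 0.616981 m (along the plate) below the hinge at the top edge, so the moment about the hinge is M = F × 0.616981 = 46.3952 × 0.616981 = 28.625 kN·m.
A normal force at the bottom, 1.2 m from the hinge, must supply this moment: P = 28.625/1.2 = 23.8542 kN.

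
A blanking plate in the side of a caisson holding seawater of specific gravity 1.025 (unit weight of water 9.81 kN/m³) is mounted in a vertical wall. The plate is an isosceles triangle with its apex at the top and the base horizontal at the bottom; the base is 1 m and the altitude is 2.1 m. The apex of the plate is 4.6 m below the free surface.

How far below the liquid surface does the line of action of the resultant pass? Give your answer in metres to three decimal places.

γ = 1.025 × 9.81 = 10.05525 kN/m³.
With the apex up, the centroid sits 2h/3 = 2 × 2.1/3 = 1.4 m below the apex, so the centroid depth is h_c = 4.6 + 1.4 = 6 m.
A = ½ × 1 × 2.1 = 1.05 m².
Resultant F = γ·h_c·A = 10.05525 × 6 × 1.05 = 63.3481 kN.
I_c = b·h³/36 = 1 × 2.1³/36 = 0.25725 m⁴.
Centre of pressure: y_p = y_c + I_c/(y_c·A) = 6 + 0.25725/(6 × 1.05) = 6 + 0.0408333 = 6.04083 m along the plane.

h_p = 6.041 m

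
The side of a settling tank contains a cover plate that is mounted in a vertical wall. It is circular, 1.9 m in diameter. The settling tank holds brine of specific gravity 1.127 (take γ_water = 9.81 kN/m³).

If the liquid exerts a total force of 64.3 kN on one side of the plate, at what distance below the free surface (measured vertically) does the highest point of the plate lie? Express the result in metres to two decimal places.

γ = 1.127 × 9.81 = 11.05587 kN/m³.
A = π(0.95)² = 2.83529 m².
From F = γ·h_c·A, the centroid depth is h_c = 64.3/(11.05587 × 2.83529) = 2.05126 m.
The centroid is at the centre, 0.95 m below the top of the plate, so the highest point sits at h_top = 2.05126 − 0.95 = 1.10126 m below the surface.

d_top ≈ 1.10 m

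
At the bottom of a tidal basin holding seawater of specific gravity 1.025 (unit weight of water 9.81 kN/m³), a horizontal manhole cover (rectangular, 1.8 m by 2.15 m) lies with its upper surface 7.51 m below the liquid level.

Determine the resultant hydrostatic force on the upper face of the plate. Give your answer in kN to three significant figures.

F ≈ 292 kN

γ = 1.025 × 9.81 = 10.05525 kN/m³.
The plate is horizontal, so pressure is uniform at p = γ·h = 10.05525 × 7.51 = 75.5149 kN/m².
A = 1.8 × 2.15 = 3.87 m².
F = p·A = 75.5149 × 3.87 = 292.243 kN.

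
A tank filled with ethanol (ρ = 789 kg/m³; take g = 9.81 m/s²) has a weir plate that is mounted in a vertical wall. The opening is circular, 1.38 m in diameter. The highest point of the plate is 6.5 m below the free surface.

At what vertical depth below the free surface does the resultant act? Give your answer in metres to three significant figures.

h_p = 7.21 m

γ = ρg = 789 × 9.81 / 1000 = 7.74009 kN/m³.
The centroid is at the centre, 0.69 m below the top of the plate, so the centroid depth is h_c = 6.5 + 0.69 = 7.19 m.
A = π(0.69)² = 1.49571 m².
Resultant F = γ·h_c·A = 7.74009 × 7.19 × 1.49571 = 83.2381 kN.
I_c = πr⁴/4 = π × 0.69⁴/4 = 0.178027 m⁴.
Centre of pressure: y_p = y_c + I_c/(y_c·A) = 7.19 + 0.178027/(7.19 × 1.49571) = 7.19 + 0.0165543 = 7.20655 m along the plane.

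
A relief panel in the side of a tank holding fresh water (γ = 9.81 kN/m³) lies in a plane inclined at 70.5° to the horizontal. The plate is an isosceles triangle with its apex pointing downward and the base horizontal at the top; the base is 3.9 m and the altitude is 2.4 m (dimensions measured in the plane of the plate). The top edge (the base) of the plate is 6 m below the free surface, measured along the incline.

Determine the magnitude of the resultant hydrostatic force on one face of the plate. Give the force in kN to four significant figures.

γ = 9.81 kN/m³.
Let θ = 70.5° be the plate's angle to the horizontal; measure y along the incline from where the plane meets the free surface. Vertical depth h = y·sinθ with sinθ = 0.942641.
With the apex down, the centroid sits h/3 = 2.4/3 = 0.8 m below the base (the top edge), so y_c = 6 + 0.8 = 6.8 m and h_c = 6.8 × 0.942641 = 6.40996 m.
A = ½ × 3.9 × 2.4 = 4.68 m².
Resultant F = γ·h_c·A = 9.81 × 6.40996 × 4.68 = 294.286 kN.

F ≈ 294.3 kN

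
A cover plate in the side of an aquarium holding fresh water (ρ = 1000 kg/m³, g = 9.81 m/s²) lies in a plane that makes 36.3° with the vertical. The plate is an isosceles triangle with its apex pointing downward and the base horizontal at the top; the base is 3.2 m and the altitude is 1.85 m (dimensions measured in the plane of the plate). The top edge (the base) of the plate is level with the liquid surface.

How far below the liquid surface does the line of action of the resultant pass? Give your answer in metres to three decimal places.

h_p = 0.745 m

γ = ρg = 1000 × 9.81 = 9810 N/m³ = 9.81 kN/m³.
The plate makes 36.3° with the vertical, i.e. θ = 90° − 36.3° = 53.7° to the horizontal. Measuring y along the incline from the free-surface line, vertical depth h = y·sinθ with sinθ = 0.805928.
With the apex down, the centroid sits h/3 = 1.85/3 = 0.616667 m below the base (the top edge), so y_c = 0.616667 m and h_c = 0.616667 × 0.805928 = 0.496989 m.
A = ½ × 3.2 × 1.85 = 2.96 m².
Resultant F = γ·h_c·A = 9.81 × 0.496989 × 2.96 = 14.4314 kN.
I_c = b·h³/36 = 3.2 × 1.85³/36 = 0.562811 m⁴.
Centre of pressure: y_p = y_c + I_c/(y_c·A) = 0.616667 + 0.562811/(0.616667 × 2.96) = 0.616667 + 0.308333 = 0.925 m along the plane.
Vertically, h_p = y_p·sinθ = 0.925 × 0.805928 = 0.745483 m.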